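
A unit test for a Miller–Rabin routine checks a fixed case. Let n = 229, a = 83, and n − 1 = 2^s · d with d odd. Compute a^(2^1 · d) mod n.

1

n − 1 = 228 = 2^2 · 57, so s = 2 and d = 57.
Repeated squaring mod 229: 83^1 ≡ 83, 83^2 ≡ 19, 83^4 ≡ 132, 83^8 ≡ 20, 83^16 ≡ 171, 83^32 ≡ 158.
57 = 32 + 16 + 8 + 1, so 83^57 ≡ 158·171·20·83 ≡ 1 (mod 229).
x_0 = 1.
x_1 = 1^2 mod 229 = 1.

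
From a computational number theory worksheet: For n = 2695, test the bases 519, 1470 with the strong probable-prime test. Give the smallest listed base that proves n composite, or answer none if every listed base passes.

n − 1 = 2694 = 2^1 · 1347, so s = 1 and d = 1347.
Base 519: x_0 = 519^1347 mod 2695 = 2339. x_0 ∉ {1, 2694} and s = 1, so 519 is a Miller–Rabin witness and 2695 is composite.
Base 1470: x_0 = 1470^1347 mod 2695 = 490. x_0 ∉ {1, 2694} and s = 1, so 1470 is a Miller–Rabin witness and 2695 is composite.
The smallest witness among the given bases is 519.

519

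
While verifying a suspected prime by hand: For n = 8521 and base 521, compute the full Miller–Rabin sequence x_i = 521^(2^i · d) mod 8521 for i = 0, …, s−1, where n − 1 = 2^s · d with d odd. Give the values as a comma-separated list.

n − 1 = 8520 = 2^3 · 1065, so s = 3 and d = 1065.
x_0 = 521^1065 mod 8521 = 5915.
x_1 = 5915^2 mod 8521 = 8520.
x_2 = 8520^2 mod 8521 = 1.

5915, 8520, 1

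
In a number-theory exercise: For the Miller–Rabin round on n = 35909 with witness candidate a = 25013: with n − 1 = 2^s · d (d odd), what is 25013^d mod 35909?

n − 1 = 35908 = 2^2 · 8977, so s = 2 and d = 8977.
25013^8977 mod 35909 = 9578.

9578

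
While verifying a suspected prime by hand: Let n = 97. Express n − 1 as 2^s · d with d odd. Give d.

Halving: 96 → 48 → 24 → 12 → 6 → 3; 3 is odd.
So 96 = 2^5 · 3.

3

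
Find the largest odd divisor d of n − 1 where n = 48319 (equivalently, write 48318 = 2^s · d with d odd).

Halving: 48318 → 24159; 24159 is odd.
So 48318 = 2^1 · 24159.

24159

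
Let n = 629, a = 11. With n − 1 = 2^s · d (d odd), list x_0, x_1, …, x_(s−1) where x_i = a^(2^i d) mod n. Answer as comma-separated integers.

381, 491

n − 1 = 628 = 2^2 · 157, so s = 2 and d = 157.
x_0 = 11^157 mod 629 = 381.
x_1 = 381^2 mod 629 = 491.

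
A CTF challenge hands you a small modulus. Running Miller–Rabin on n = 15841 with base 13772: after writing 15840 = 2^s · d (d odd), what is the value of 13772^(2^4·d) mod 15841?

n − 1 = 15840 = 2^5 · 495, so s = 5 and d = 495.
Repeated squaring mod 15841: 13772^1 ≡ 13772, 13772^2 ≡ 3691, 13772^4 ≡ 221, 13772^8 ≡ 1318, 13772^16 ≡ 10455, 13772^32 ≡ 4125, 13772^64 ≡ 2391, 13772^128 ≡ 14121, 13772^256 ≡ 11974.
495 = 256 + 128 + 64 + 32 + 8 + 4 + 2 + 1, so 13772^495 ≡ 11974·14121·2391·4125·1318·221·3691·13772 ≡ 10758 (mod 15841).
x_0 = 10758.
x_1 = 10758^2 mod 15841 = 218.
x_2 = 218^2 mod 15841 = 1.
x_3 = 1^2 mod 15841 = 1.
x_4 = 1^2 mod 15841 = 1.

1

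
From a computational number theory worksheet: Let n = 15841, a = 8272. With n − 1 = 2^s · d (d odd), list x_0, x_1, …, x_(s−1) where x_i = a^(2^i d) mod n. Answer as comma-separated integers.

12802, 218, 1, 1, 1

n − 1 = 15840 = 2^5 · 495, so s = 5 and d = 495.
x_0 = 8272^495 mod 15841 = 12802.
x_1 = 12802^2 mod 15841 = 218.
x_2 = 218^2 mod 15841 = 1.
x_3 = 1^2 mod 15841 = 1.
x_4 = 1^2 mod 15841 = 1.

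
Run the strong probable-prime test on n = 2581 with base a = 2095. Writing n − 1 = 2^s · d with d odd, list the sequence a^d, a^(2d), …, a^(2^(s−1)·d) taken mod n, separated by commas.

616, 49

n − 1 = 2580 = 2^2 · 645, so s = 2 and d = 645.
x_0 = 2095^645 mod 2581 = 616.
x_1 = 616^2 mod 2581 = 49.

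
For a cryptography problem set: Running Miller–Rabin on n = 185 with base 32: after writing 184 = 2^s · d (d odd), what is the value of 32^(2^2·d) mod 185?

n − 1 = 184 = 2^3 · 23, so s = 3 and d = 23.
x_0 = 32^23 mod 185 = 128.
x_1 = 128^2 mod 185 = 104.
x_2 = 104^2 mod 185 = 86.

86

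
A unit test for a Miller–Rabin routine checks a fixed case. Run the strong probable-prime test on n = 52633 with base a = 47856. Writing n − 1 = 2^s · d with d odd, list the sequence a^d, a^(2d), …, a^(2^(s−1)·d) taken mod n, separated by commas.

n − 1 = 52632 = 2^3 · 6579, so s = 3 and d = 6579.
x_0 = 47856^6579 mod 52633 = 41098.
x_1 = 41098^2 mod 52633 = 1.
x_2 = 1^2 mod 52633 = 1.

41098, 1, 1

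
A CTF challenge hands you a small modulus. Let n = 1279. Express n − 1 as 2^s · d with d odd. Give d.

639

Halving: 1278 → 639; 639 is odd.
So 1278 = 2^1 · 639.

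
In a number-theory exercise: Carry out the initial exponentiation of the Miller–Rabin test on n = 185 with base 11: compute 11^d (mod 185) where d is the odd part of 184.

n − 1 = 184 = 2^3 · 23, so s = 3 and d = 23.
11^23 mod 185 = 101.

101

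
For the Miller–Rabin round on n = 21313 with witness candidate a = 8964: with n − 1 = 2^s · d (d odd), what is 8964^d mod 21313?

20243

n − 1 = 21312 = 2^6 · 333, so s = 6 and d = 333.
Repeated squaring mod 21313: 8964^1 ≡ 8964, 8964^2 ≡ 3286, 8964^4 ≡ 13418, 8964^8 ≡ 11813, 8964^16 ≡ 10758, 8964^32 ≡ 4974, 8964^64 ≡ 17596, 8964^128 ≡ 5265, 8964^256 ≡ 13325.
333 = 256 + 64 + 8 + 4 + 1, so 8964^333 ≡ 13325·17596·11813·13418·8964 ≡ 20243 (mod 21313).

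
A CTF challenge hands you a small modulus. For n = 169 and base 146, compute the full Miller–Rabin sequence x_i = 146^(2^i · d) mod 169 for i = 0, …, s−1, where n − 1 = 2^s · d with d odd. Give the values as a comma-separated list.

n − 1 = 168 = 2^3 · 21, so s = 3 and d = 21.
x_0 = 146^21 mod 169 = 1.
x_1 = 1^2 mod 169 = 1.
x_2 = 1^2 mod 169 = 1.

1, 1, 1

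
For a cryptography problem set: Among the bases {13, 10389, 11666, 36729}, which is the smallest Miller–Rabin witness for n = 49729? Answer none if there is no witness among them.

13

n − 1 = 49728 = 2^6 · 777, so s = 6 and d = 777.
Base 13: x_0 = 13^777 mod 49729 = 7135. x_0 is neither 1 nor 49728, so continue squaring. x_1 = 7135^2 mod 49729 = 35458. x_2 = 35458^2 mod 49729 = 21186. x_3 = 21186^2 mod 49729 = 42371. x_4 = 42371^2 mod 49729 = 35012. x_5 = 35012^2 mod 49729 = 20294. Reached i = s−1 = 5 without hitting −1: 13 is a Miller–Rabin witness and 49729 is composite.
Base 10389: x_0 = 10389^777 mod 49729 = 42817. x_0 is neither 1 nor 49728, so continue squaring. x_1 = 42817^2 mod 49729 = 35904. x_2 = 35904^2 mod 49729 = 22078. x_3 = 22078^2 mod 49729 = 44155. x_4 = 44155^2 mod 49729 = 38580. x_5 = 38580^2 mod 49729 = 27430. Reached i = s−1 = 5 without hitting −1: 10389 is a Miller–Rabin witness and 49729 is composite.
Base 11666: x_0 = 11666^777 mod 49729 = 45937. x_0 is neither 1 nor 49728, so continue squaring. x_1 = 45937^2 mod 49729 = 7583. x_2 = 7583^2 mod 49729 = 15165. x_3 = 15165^2 mod 49729 = 30329. x_4 = 30329^2 mod 49729 = 10928. x_5 = 10928^2 mod 49729 = 21855. Reached i = s−1 = 5 without hitting −1: 11666 is a Miller–Rabin witness and 49729 is composite.
Base 36729: x_0 = 36729^777 mod 49729 = 46606. x_0 is neither 1 nor 49728, so continue squaring. x_1 = 46606^2 mod 49729 = 6245. x_2 = 6245^2 mod 49729 = 12489. x_3 = 12489^2 mod 49729 = 24977. x_4 = 24977^2 mod 49729 = 224. x_5 = 224^2 mod 49729 = 447. Reached i = s−1 = 5 without hitting −1: 36729 is a Miller–Rabin witness and 49729 is composite.
The smallest witness among the given bases is 13.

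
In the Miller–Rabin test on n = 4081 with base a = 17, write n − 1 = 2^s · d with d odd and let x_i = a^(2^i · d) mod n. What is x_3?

n − 1 = 4080 = 2^4 · 255, so s = 4 and d = 255.
x_0 = 17^255 mod 4081 = 3926.
x_1 = 3926^2 mod 4081 = 3620.
x_2 = 3620^2 mod 4081 = 309.
x_3 = 309^2 mod 4081 = 1618.

1618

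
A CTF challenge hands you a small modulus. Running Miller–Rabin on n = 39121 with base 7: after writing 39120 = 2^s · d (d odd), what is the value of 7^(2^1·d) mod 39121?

n − 1 = 39120 = 2^4 · 2445, so s = 4 and d = 2445.
x_0 = 7^2445 mod 39121 = 27019.
x_1 = 27019^2 mod 39121 = 28501.

28501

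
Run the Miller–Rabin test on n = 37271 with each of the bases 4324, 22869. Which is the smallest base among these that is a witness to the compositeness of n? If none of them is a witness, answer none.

n − 1 = 37270 = 2^1 · 18635, so s = 1 and d = 18635.
Base 4324: x_0 = 4324^18635 mod 37271 = 10951. x_0 ∉ {1, 37270} and s = 1, so 4324 is a Miller–Rabin witness and 37271 is composite.
Base 22869: x_0 = 22869^18635 mod 37271 = 15035. x_0 ∉ {1, 37270} and s = 1, so 22869 is a Miller–Rabin witness and 37271 is composite.
The smallest witness among the given bases is 4324.

4324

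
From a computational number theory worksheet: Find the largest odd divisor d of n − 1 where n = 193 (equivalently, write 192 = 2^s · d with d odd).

3

Halving: 192 → 96 → 48 → 24 → 12 → 6 → 3; 3 is odd.
So 192 = 2^6 · 3.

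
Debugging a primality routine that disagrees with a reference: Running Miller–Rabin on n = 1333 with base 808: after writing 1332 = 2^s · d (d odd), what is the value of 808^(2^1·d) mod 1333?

n − 1 = 1332 = 2^2 · 333, so s = 2 and d = 333.
x_0 = 808^333 mod 1333 = 194.
x_1 = 194^2 mod 1333 = 312.

312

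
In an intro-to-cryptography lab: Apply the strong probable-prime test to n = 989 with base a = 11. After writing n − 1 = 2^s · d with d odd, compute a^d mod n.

465

n − 1 = 988 = 2^2 · 247, so s = 2 and d = 247.
11^247 mod 989 = 465.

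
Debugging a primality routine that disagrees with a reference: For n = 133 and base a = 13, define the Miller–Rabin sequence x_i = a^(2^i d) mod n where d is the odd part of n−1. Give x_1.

n − 1 = 132 = 2^2 · 33, so s = 2 and d = 33.
x_0 = 13^33 mod 133 = 27.
x_1 = 27^2 mod 133 = 64.

64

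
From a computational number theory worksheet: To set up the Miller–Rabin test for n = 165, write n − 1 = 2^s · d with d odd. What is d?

41

Halving: 164 → 82 → 41; 41 is odd.
So 164 = 2^2 · 41.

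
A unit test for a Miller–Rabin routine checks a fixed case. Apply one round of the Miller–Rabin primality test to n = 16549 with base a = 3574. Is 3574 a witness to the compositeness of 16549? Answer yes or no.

yes

n − 1 = 16548 = 2^2 · 4137, so s = 2 and d = 4137.
By repeated squaring, 3574^4137 ≡ 9645 (mod 16549).
x_0 = 3574^4137 mod 16549 = 9645.
x_0 is neither 1 nor 16548, so continue squaring.
x_1 = 9645^2 mod 16549 = 4096.
Reached i = s−1 = 1 without hitting −1: 3574 is a Miller–Rabin witness and 16549 is composite.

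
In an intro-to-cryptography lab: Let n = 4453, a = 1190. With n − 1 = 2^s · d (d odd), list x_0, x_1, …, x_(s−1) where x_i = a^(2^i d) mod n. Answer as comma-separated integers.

n − 1 = 4452 = 2^2 · 1113, so s = 2 and d = 1113.
x_0 = 1190^1113 mod 4453 = 3088.
x_1 = 3088^2 mod 4453 = 1871.

3088, 1871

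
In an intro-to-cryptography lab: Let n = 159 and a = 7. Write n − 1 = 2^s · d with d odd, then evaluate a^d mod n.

7

n − 1 = 158 = 2^1 · 79, so s = 1 and d = 79.
7^79 mod 159 = 7.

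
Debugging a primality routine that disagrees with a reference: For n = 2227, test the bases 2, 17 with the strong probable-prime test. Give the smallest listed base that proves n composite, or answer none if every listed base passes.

2

n − 1 = 2226 = 2^1 · 1113, so s = 1 and d = 1113.
Base 2: x_0 = 2^1113 mod 2227 = 1447. x_0 ∉ {1, 2226} and s = 1, so 2 is a Miller–Rabin witness and 2227 is composite.
Base 17: x_0 = 17^1113 mod 2227 = 1598. x_0 ∉ {1, 2226} and s = 1, so 17 is a Miller–Rabin witness and 2227 is composite.
The smallest witness among the given bases is 2.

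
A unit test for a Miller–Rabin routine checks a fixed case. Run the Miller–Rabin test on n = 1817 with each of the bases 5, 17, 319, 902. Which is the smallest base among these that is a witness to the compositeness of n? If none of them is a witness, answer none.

n − 1 = 1816 = 2^3 · 227, so s = 3 and d = 227.
Base 5: x_0 = 5^227 mod 1817 = 408. x_0 is neither 1 nor 1816, so continue squaring. x_1 = 408^2 mod 1817 = 1117. x_2 = 1117^2 mod 1817 = 1227. Reached i = s−1 = 2 without hitting −1: 5 is a Miller–Rabin witness and 1817 is composite.
Base 17: x_0 = 17^227 mod 1817 = 802. x_0 is neither 1 nor 1816, so continue squaring. x_1 = 802^2 mod 1817 = 1803. x_2 = 1803^2 mod 1817 = 196. Reached i = s−1 = 2 without hitting −1: 17 is a Miller–Rabin witness and 1817 is composite.
Base 319: x_0 = 319^227 mod 1817 = 297. x_0 is neither 1 nor 1816, so continue squaring. x_1 = 297^2 mod 1817 = 993. x_2 = 993^2 mod 1817 = 1235. Reached i = s−1 = 2 without hitting −1: 319 is a Miller–Rabin witness and 1817 is composite.
Base 902: x_0 = 902^227 mod 1817 = 1121. x_0 is neither 1 nor 1816, so continue squaring. x_1 = 1121^2 mod 1817 = 1094. x_2 = 1094^2 mod 1817 = 1250. Reached i = s−1 = 2 without hitting −1: 902 is a Miller–Rabin witness and 1817 is composite.
The smallest witness among the given bases is 5.

5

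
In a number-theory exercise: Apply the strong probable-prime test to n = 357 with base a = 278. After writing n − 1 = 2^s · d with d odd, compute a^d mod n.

164

n − 1 = 356 = 2^2 · 89, so s = 2 and d = 89.
Repeated squaring mod 357: 278^1 ≡ 278, 278^2 ≡ 172, 278^4 ≡ 310, 278^8 ≡ 67, 278^16 ≡ 205, 278^32 ≡ 256, 278^64 ≡ 205.
89 = 64 + 16 + 8 + 1, so 278^89 ≡ 205·205·67·278 ≡ 164 (mod 357).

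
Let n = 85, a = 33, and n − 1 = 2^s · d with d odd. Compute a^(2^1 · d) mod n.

69

n − 1 = 84 = 2^2 · 21, so s = 2 and d = 21.
x_0 = 33^21 mod 85 = 33.
x_1 = 33^2 mod 85 = 69.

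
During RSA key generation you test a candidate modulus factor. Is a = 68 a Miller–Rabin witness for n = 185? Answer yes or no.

no

n − 1 = 184 = 2^3 · 23, so s = 3 and d = 23.
x_0 = 68^23 mod 185 = 117.
x_0 is neither 1 nor 184, so continue squaring.
x_1 = 117^2 mod 185 = 184.
x_1 ≡ −1, so 68 is not a witness.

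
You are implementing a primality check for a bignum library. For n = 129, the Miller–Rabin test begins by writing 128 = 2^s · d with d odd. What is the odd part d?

Halving: 128 → 64 → 32 → 16 → 8 → 4 → 2 → 1; 1 is odd.
So 128 = 2^7 · 1.

1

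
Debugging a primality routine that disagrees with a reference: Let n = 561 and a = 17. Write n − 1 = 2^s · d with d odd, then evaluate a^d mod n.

n − 1 = 560 = 2^4 · 35, so s = 4 and d = 35.
Repeated squaring mod 561: 17^1 ≡ 17, 17^2 ≡ 289, 17^4 ≡ 493, 17^8 ≡ 136, 17^16 ≡ 544, 17^32 ≡ 289.
35 = 32 + 2 + 1, so 17^35 ≡ 289·289·17 ≡ 527 (mod 561).

527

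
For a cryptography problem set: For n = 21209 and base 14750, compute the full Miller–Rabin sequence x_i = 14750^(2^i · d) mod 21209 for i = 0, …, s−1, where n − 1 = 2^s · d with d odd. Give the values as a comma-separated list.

n − 1 = 21208 = 2^3 · 2651, so s = 3 and d = 2651.
x_0 = 14750^2651 mod 21209 = 5777.
x_1 = 5777^2 mod 21209 = 11972.
x_2 = 11972^2 mod 21209 = 19571.

5777, 11972, 19571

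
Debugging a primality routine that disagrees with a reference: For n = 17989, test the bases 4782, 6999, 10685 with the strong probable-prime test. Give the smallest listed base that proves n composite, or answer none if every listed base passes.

none

n − 1 = 17988 = 2^2 · 4497, so s = 2 and d = 4497.
Base 4782: x_0 = 4782^4497 mod 17989 = 9271. x_0 is neither 1 nor 17988, so continue squaring. x_1 = 9271^2 mod 17989 = 17988. x_1 ≡ −1, so 4782 is not a witness.
Base 6999: x_0 = 6999^4497 mod 17989 = 9271. x_0 is neither 1 nor 17988, so continue squaring. x_1 = 9271^2 mod 17989 = 17988. x_1 ≡ −1, so 6999 is not a witness.
Base 10685: x_0 = 10685^4497 mod 17989 = 8718. x_0 is neither 1 nor 17988, so continue squaring. x_1 = 8718^2 mod 17989 = 17988. x_1 ≡ −1, so 10685 is not a witness.
No listed base is a witness for 17989.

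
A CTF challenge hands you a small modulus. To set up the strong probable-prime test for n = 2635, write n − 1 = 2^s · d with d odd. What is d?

Halving: 2634 → 1317; 1317 is odd.
So 2634 = 2^1 · 1317.

1317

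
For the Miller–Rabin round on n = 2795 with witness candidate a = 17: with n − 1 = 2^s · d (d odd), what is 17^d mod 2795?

n − 1 = 2794 = 2^1 · 1397, so s = 1 and d = 1397.
17^1397 mod 2795 = 712.

712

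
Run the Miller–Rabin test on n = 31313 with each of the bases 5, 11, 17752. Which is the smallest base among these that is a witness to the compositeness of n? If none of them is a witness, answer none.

n − 1 = 31312 = 2^4 · 1957, so s = 4 and d = 1957.
Base 5: x_0 = 5^1957 mod 31313 = 20567. x_0 is neither 1 nor 31312, so continue squaring. x_1 = 20567^2 mod 31313 = 25485. x_2 = 25485^2 mod 31313 = 22292. x_3 = 22292^2 mod 31313 = 27267. Reached i = s−1 = 3 without hitting −1: 5 is a Miller–Rabin witness and 31313 is composite.
Base 11: x_0 = 11^1957 mod 31313 = 17108. x_0 is neither 1 nor 31312, so continue squaring. x_1 = 17108^2 mod 31313 = 1053. x_2 = 1053^2 mod 31313 = 12854. x_3 = 12854^2 mod 31313 = 17928. Reached i = s−1 = 3 without hitting −1: 11 is a Miller–Rabin witness and 31313 is composite.
Base 17752: x_0 = 17752^1957 mod 31313 = 9663. x_0 is neither 1 nor 31312, so continue squaring. x_1 = 9663^2 mod 31313 = 29516. x_2 = 29516^2 mod 31313 = 3970. x_3 = 3970^2 mod 31313 = 10461. Reached i = s−1 = 3 without hitting −1: 17752 is a Miller–Rabin witness and 31313 is composite.
The smallest witness among the given bases is 5.

5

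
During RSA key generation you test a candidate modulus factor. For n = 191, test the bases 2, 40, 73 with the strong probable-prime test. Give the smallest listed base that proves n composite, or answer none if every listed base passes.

n − 1 = 190 = 2^1 · 95, so s = 1 and d = 95.
Base 2: x_0 = 2^95 mod 191 = 1. x_0 = 1, so 2 is not a witness.
Base 40: x_0 = 40^95 mod 191 = 1. x_0 = 1, so 40 is not a witness.
Base 73: x_0 = 73^95 mod 191 = 190. x_0 = 190 ≡ −1, so 73 is not a witness.
No listed base is a witness for 191.

none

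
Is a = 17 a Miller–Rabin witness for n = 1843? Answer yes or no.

yes

n − 1 = 1842 = 2^1 · 921, so s = 1 and d = 921.
x_0 = 17^921 mod 1843 = 1474.
x_0 ∉ {1, 1842} and s = 1, so 17 is a Miller–Rabin witness and 1843 is composite.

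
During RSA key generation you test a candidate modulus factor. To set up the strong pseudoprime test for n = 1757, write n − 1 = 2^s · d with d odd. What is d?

Halving: 1756 → 878 → 439; 439 is odd.
So 1756 = 2^2 · 439.

439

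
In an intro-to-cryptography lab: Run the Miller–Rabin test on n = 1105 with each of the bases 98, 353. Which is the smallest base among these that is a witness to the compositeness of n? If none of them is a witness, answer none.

n − 1 = 1104 = 2^4 · 69, so s = 4 and d = 69.
Base 98: x_0 = 98^69 mod 1105 = 268. x_0 is neither 1 nor 1104, so continue squaring. x_1 = 268^2 mod 1105 = 1104. x_1 ≡ −1, so 98 is not a witness.
Base 353: x_0 = 353^69 mod 1105 = 863. x_0 is neither 1 nor 1104, so continue squaring. x_1 = 863^2 mod 1105 = 1104. x_1 ≡ −1, so 353 is not a witness.
No listed base is a witness for 1105.

none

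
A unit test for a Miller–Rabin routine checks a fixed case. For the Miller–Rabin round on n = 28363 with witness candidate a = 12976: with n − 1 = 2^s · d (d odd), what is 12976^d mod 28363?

3804

n − 1 = 28362 = 2^1 · 14181, so s = 1 and d = 14181.
Repeated squaring mod 28363: 12976^1 ≡ 12976, 12976^2 ≡ 13808, 12976^4 ≡ 4778, 12976^8 ≡ 25432, 12976^16 ≡ 25135, 12976^32 ≡ 10763, 12976^64 ≡ 7677, 12976^128 ≡ 26378, 12976^256 ≡ 26131, 12976^512 ≡ 18299, 12976^1024 ≡ 28186, 12976^2048 ≡ 2966, 12976^4096 ≡ 4626, 12976^8192 ≡ 14174.
14181 = 8192 + 4096 + 1024 + 512 + 256 + 64 + 32 + 4 + 1, so 12976^14181 ≡ 14174·4626·28186·18299·26131·7677·10763·4778·12976 ≡ 3804 (mod 28363).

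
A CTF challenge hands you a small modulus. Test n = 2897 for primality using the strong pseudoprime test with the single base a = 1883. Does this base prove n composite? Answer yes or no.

n − 1 = 2896 = 2^4 · 181, so s = 4 and d = 181.
x_0 = 1883^181 mod 2897 = 1650.
x_0 is neither 1 nor 2896, so continue squaring.
x_1 = 1650^2 mod 2897 = 2217.
x_2 = 2217^2 mod 2897 = 1777.
x_3 = 1777^2 mod 2897 = 2896.
x_3 ≡ −1, so 1883 is not a witness.

no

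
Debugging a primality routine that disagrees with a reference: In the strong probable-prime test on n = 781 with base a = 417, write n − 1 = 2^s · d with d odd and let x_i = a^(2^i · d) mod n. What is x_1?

474

n − 1 = 780 = 2^2 · 195, so s = 2 and d = 195.
By repeated squaring, 417^195 ≡ 538 (mod 781).
x_0 = 538.
x_1 = 538^2 mod 781 = 474.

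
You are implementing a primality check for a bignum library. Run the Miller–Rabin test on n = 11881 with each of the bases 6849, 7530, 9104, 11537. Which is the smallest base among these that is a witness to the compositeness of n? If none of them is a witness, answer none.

n − 1 = 11880 = 2^3 · 1485, so s = 3 and d = 1485.
Base 6849: x_0 = 6849^1485 mod 11881 = 6137. x_0 is neither 1 nor 11880, so continue squaring. x_1 = 6137^2 mod 11881 = 11880. x_1 ≡ −1, so 6849 is not a witness.
Base 7530: x_0 = 7530^1485 mod 11881 = 5124. x_0 is neither 1 nor 11880, so continue squaring. x_1 = 5124^2 mod 11881 = 10247. x_2 = 10247^2 mod 11881 = 8612. Reached i = s−1 = 2 without hitting −1: 7530 is a Miller–Rabin witness and 11881 is composite.
Base 9104: x_0 = 9104^1485 mod 11881 = 7445. x_0 is neither 1 nor 11880, so continue squaring. x_1 = 7445^2 mod 11881 = 3160. x_2 = 3160^2 mod 11881 = 5560. Reached i = s−1 = 2 without hitting −1: 9104 is a Miller–Rabin witness and 11881 is composite.
Base 11537: x_0 = 11537^1485 mod 11881 = 10824. x_0 is neither 1 nor 11880, so continue squaring. x_1 = 10824^2 mod 11881 = 435. x_2 = 435^2 mod 11881 = 11010. Reached i = s−1 = 2 without hitting −1: 11537 is a Miller–Rabin witness and 11881 is composite.
The smallest witness among the given bases is 7530.

7530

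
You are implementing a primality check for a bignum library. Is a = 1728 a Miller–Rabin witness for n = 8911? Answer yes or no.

n − 1 = 8910 = 2^1 · 4455, so s = 1 and d = 4455.
Repeated squaring mod 8911: 1728^1 ≡ 1728, 1728^2 ≡ 799, 1728^4 ≡ 5720, 1728^8 ≡ 6119, 1728^16 ≡ 7050, 1728^32 ≡ 5853, 1728^64 ≡ 3725, 1728^128 ≡ 1198, 1728^256 ≡ 533, 1728^512 ≡ 7848, 1728^1024 ≡ 7183, 1728^2048 ≡ 799, 1728^4096 ≡ 5720.
4455 = 4096 + 256 + 64 + 32 + 4 + 2 + 1, so 1728^4455 ≡ 5720·533·3725·5853·5720·799·1728 ≡ 8910 (mod 8911).
x_0 = 1728^4455 mod 8911 = 8910.
x_0 = 8910 ≡ −1, so 1728 is not a witness.

no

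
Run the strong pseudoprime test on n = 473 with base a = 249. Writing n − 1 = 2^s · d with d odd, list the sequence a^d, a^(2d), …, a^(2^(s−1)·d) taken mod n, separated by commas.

184, 273, 268

n − 1 = 472 = 2^3 · 59, so s = 3 and d = 59.
x_0 = 249^59 mod 473 = 184.
x_1 = 184^2 mod 473 = 273.
x_2 = 273^2 mod 473 = 268.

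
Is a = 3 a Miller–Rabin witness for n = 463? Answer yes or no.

n − 1 = 462 = 2^1 · 231, so s = 1 and d = 231.
Repeated squaring mod 463: 3^1 ≡ 3, 3^2 ≡ 9, 3^4 ≡ 81, 3^8 ≡ 79, 3^16 ≡ 222, 3^32 ≡ 206, 3^64 ≡ 303, 3^128 ≡ 135.
231 = 128 + 64 + 32 + 4 + 2 + 1, so 3^231 ≡ 135·303·206·81·9·3 ≡ 462 (mod 463).
x_0 = 3^231 mod 463 = 462.
x_0 = 462 ≡ −1, so 3 is not a witness.

no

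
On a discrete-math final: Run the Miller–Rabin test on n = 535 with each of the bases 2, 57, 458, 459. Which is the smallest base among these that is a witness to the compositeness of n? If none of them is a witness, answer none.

2

n − 1 = 534 = 2^1 · 267, so s = 1 and d = 267.
Base 2: x_0 = 2^267 mod 535 = 103. x_0 ∉ {1, 534} and s = 1, so 2 is a Miller–Rabin witness and 535 is composite.
Base 57: x_0 = 57^267 mod 535 = 253. x_0 ∉ {1, 534} and s = 1, so 57 is a Miller–Rabin witness and 535 is composite.
Base 458: x_0 = 458^267 mod 535 = 472. x_0 ∉ {1, 534} and s = 1, so 458 is a Miller–Rabin witness and 535 is composite.
Base 459: x_0 = 459^267 mod 535 = 109. x_0 ∉ {1, 534} and s = 1, so 459 is a Miller–Rabin witness and 535 is composite.
The smallest witness among the given bases is 2.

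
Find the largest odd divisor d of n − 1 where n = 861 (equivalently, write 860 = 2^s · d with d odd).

215

Halving: 860 → 430 → 215; 215 is odd.
So 860 = 2^2 · 215.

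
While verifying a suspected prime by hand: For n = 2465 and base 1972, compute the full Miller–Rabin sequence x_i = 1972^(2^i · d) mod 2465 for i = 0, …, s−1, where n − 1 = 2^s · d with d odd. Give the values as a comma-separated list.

1972, 1479, 986, 986, 986

n − 1 = 2464 = 2^5 · 77, so s = 5 and d = 77.
x_0 = 1972^77 mod 2465 = 1972.
x_1 = 1972^2 mod 2465 = 1479.
x_2 = 1479^2 mod 2465 = 986.
x_3 = 986^2 mod 2465 = 986.
x_4 = 986^2 mod 2465 = 986.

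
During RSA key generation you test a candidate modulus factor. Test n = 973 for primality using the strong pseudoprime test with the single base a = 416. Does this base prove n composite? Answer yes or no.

no

n − 1 = 972 = 2^2 · 243, so s = 2 and d = 243.
x_0 = 416^243 mod 973 = 972.
x_0 = 972 ≡ −1, so 416 is not a witness.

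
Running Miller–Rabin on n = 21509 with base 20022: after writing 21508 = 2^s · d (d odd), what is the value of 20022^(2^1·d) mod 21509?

n − 1 = 21508 = 2^2 · 5377, so s = 2 and d = 5377.
x_0 = 20022^5377 mod 21509 = 19226.
x_1 = 19226^2 mod 21509 = 6911.

6911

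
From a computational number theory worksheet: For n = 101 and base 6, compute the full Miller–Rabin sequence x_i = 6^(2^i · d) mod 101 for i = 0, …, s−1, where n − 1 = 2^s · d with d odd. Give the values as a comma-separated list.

100, 1

n − 1 = 100 = 2^2 · 25, so s = 2 and d = 25.
x_0 = 6^25 mod 101 = 100.
x_1 = 100^2 mod 101 = 1.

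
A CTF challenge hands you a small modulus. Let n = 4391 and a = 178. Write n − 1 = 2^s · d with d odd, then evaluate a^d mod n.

n − 1 = 4390 = 2^1 · 2195, so s = 1 and d = 2195.
178^2195 mod 4391 = 4390.

4390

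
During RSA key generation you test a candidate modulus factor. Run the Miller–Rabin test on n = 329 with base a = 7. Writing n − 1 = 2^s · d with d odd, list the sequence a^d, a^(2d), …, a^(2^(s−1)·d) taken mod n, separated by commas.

n − 1 = 328 = 2^3 · 41, so s = 3 and d = 41.
x_0 = 7^41 mod 329 = 42.
x_1 = 42^2 mod 329 = 119.
x_2 = 119^2 mod 329 = 14.

42, 119, 14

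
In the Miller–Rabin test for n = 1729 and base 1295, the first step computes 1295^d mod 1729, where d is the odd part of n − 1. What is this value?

1253

n − 1 = 1728 = 2^6 · 27, so s = 6 and d = 27.
1295^27 mod 1729 = 1253.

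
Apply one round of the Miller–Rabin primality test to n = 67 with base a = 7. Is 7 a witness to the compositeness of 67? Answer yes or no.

no

n − 1 = 66 = 2^1 · 33, so s = 1 and d = 33.
x_0 = 7^33 mod 67 = 66.
x_0 = 66 ≡ −1, so 7 is not a witness.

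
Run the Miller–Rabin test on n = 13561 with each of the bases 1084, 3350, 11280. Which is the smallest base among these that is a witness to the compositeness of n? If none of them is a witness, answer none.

n − 1 = 13560 = 2^3 · 1695, so s = 3 and d = 1695.
Base 1084: x_0 = 1084^1695 mod 13561 = 7203. x_0 is neither 1 nor 13560, so continue squaring. x_1 = 7203^2 mod 13561 = 12384. x_2 = 12384^2 mod 13561 = 2107. Reached i = s−1 = 2 without hitting −1: 1084 is a Miller–Rabin witness and 13561 is composite.
Base 3350: x_0 = 3350^1695 mod 13561 = 6644. x_0 is neither 1 nor 13560, so continue squaring. x_1 = 6644^2 mod 13561 = 1681. x_2 = 1681^2 mod 13561 = 5073. Reached i = s−1 = 2 without hitting −1: 3350 is a Miller–Rabin witness and 13561 is composite.
Base 11280: x_0 = 11280^1695 mod 13561 = 9043. x_0 is neither 1 nor 13560, so continue squaring. x_1 = 9043^2 mod 13561 = 3019. x_2 = 3019^2 mod 13561 = 1369. Reached i = s−1 = 2 without hitting −1: 11280 is a Miller–Rabin witness and 13561 is composite.
The smallest witness among the given bases is 1084.

1084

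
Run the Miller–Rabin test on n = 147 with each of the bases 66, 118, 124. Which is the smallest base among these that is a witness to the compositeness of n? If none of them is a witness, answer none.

n − 1 = 146 = 2^1 · 73, so s = 1 and d = 73.
Base 66: x_0 = 66^73 mod 147 = 87. x_0 ∉ {1, 146} and s = 1, so 66 is a Miller–Rabin witness and 147 is composite.
Base 118: x_0 = 118^73 mod 147 = 13. x_0 ∉ {1, 146} and s = 1, so 118 is a Miller–Rabin witness and 147 is composite.
Base 124: x_0 = 124^73 mod 147 = 40. x_0 ∉ {1, 146} and s = 1, so 124 is a Miller–Rabin witness and 147 is composite.
The smallest witness among the given bases is 66.

66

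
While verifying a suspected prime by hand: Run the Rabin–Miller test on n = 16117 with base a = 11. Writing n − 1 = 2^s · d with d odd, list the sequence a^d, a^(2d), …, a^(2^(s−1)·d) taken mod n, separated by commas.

16031, 7396

n − 1 = 16116 = 2^2 · 4029, so s = 2 and d = 4029.
x_0 = 11^4029 mod 16117 = 16031.
x_1 = 16031^2 mod 16117 = 7396.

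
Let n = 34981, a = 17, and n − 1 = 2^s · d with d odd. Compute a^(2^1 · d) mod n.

34980

n − 1 = 34980 = 2^2 · 8745, so s = 2 and d = 8745.
Repeated squaring mod 34981: 17^1 ≡ 17, 17^2 ≡ 289, 17^4 ≡ 13559, 17^8 ≡ 21326, 17^16 ≡ 10295, 17^32 ≡ 29576, 17^64 ≡ 4890, 17^128 ≡ 20077, 17^256 ≡ 34847, 17^512 ≡ 17956, 17^1024 ≡ 33040, 17^2048 ≡ 24514, 17^4096 ≡ 32578, 17^8192 ≡ 2544.
8745 = 8192 + 512 + 32 + 8 + 1, so 17^8745 ≡ 2544·17956·29576·21326·17 ≡ 12193 (mod 34981).
x_0 = 12193.
x_1 = 12193^2 mod 34981 = 34980.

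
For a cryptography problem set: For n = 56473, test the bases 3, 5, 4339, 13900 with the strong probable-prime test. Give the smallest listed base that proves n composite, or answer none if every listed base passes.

n − 1 = 56472 = 2^3 · 7059, so s = 3 and d = 7059.
Base 3: x_0 = 3^7059 mod 56473 = 56472. x_0 = 56472 ≡ −1, so 3 is not a witness.
Base 5: x_0 = 5^7059 mod 56473 = 27963. x_0 is neither 1 nor 56472, so continue squaring. x_1 = 27963^2 mod 56473 = 4211. x_2 = 4211^2 mod 56473 = 56472. x_2 ≡ −1, so 5 is not a witness.
Base 4339: x_0 = 4339^7059 mod 56473 = 27963. x_0 is neither 1 nor 56472, so continue squaring. x_1 = 27963^2 mod 56473 = 4211. x_2 = 4211^2 mod 56473 = 56472. x_2 ≡ −1, so 4339 is not a witness.
Base 13900: x_0 = 13900^7059 mod 56473 = 5988. x_0 is neither 1 nor 56472, so continue squaring. x_1 = 5988^2 mod 56473 = 52262. x_2 = 52262^2 mod 56473 = 56472. x_2 ≡ −1, so 13900 is not a witness.
No listed base is a witness for 56473.

none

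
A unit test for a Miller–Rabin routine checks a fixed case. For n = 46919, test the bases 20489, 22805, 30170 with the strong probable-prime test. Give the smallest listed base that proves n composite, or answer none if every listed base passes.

none

n − 1 = 46918 = 2^1 · 23459, so s = 1 and d = 23459.
Base 20489: x_0 = 20489^23459 mod 46919 = 1. x_0 = 1, so 20489 is not a witness.
Base 22805: x_0 = 22805^23459 mod 46919 = 1. x_0 = 1, so 22805 is not a witness.
Base 30170: x_0 = 30170^23459 mod 46919 = 1. x_0 = 1, so 30170 is not a witness.
No listed base is a witness for 46919.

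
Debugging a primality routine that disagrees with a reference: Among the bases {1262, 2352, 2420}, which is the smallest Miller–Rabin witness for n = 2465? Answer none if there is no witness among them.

2352

n − 1 = 2464 = 2^5 · 77, so s = 5 and d = 77.
Base 1262: x_0 = 1262^77 mod 2465 = 157. x_0 is neither 1 nor 2464, so continue squaring. x_1 = 157^2 mod 2465 = 2464. x_1 ≡ −1, so 1262 is not a witness.
Base 2352: x_0 = 2352^77 mod 2465 = 452. x_0 is neither 1 nor 2464, so continue squaring. x_1 = 452^2 mod 2465 = 2174. x_2 = 2174^2 mod 2465 = 871. x_3 = 871^2 mod 2465 = 1886. x_4 = 1886^2 mod 2465 = 1. x_4 = 1 but x_3 ≠ ±1, a nontrivial square root of 1 — 2352 is a witness and 2465 is composite.
Base 2420: x_0 = 2420^77 mod 2465 = 1710. x_0 is neither 1 nor 2464, so continue squaring. x_1 = 1710^2 mod 2465 = 610. x_2 = 610^2 mod 2465 = 2350. x_3 = 2350^2 mod 2465 = 900. x_4 = 900^2 mod 2465 = 1480. Reached i = s−1 = 4 without hitting −1: 2420 is a Miller–Rabin witness and 2465 is composite.
The smallest witness among the given bases is 2352.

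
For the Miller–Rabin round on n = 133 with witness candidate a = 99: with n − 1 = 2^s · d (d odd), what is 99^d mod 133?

n − 1 = 132 = 2^2 · 33, so s = 2 and d = 33.
99^33 mod 133 = 106.

106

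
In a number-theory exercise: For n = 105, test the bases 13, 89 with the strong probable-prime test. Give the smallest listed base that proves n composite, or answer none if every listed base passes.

n − 1 = 104 = 2^3 · 13, so s = 3 and d = 13.
Base 13: x_0 = 13^13 mod 105 = 13. x_0 is neither 1 nor 104, so continue squaring. x_1 = 13^2 mod 105 = 64. x_2 = 64^2 mod 105 = 1. x_2 = 1 but x_1 ≠ ±1, a nontrivial square root of 1 — 13 is a witness and 105 is composite.
Base 89: x_0 = 89^13 mod 105 = 89. x_0 is neither 1 nor 104, so continue squaring. x_1 = 89^2 mod 105 = 46. x_2 = 46^2 mod 105 = 16. Reached i = s−1 = 2 without hitting −1: 89 is a Miller–Rabin witness and 105 is composite.
The smallest witness among the given bases is 13.

13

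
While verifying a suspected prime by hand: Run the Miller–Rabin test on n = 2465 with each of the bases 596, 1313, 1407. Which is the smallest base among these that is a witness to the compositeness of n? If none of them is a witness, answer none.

n − 1 = 2464 = 2^5 · 77, so s = 5 and d = 77.
Base 596: x_0 = 596^77 mod 2465 = 1. x_0 = 1, so 596 is not a witness.
Base 1313: x_0 = 1313^77 mod 2465 = 1143. x_0 is neither 1 nor 2464, so continue squaring. x_1 = 1143^2 mod 2465 = 2464. x_1 ≡ −1, so 1313 is not a witness.
Base 1407: x_0 = 1407^77 mod 2465 = 302. x_0 is neither 1 nor 2464, so continue squaring. x_1 = 302^2 mod 2465 = 2464. x_1 ≡ −1, so 1407 is not a witness.
No listed base is a witness for 2465.

none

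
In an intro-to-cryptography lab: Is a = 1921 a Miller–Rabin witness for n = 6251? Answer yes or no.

yes

n − 1 = 6250 = 2^1 · 3125, so s = 1 and d = 3125.
Repeated squaring mod 6251: 1921^1 ≡ 1921, 1921^2 ≡ 2151, 1921^4 ≡ 1061, 1921^8 ≡ 541, 1921^16 ≡ 5135, 1921^32 ≡ 1507, 1921^64 ≡ 1936, 1921^128 ≡ 3747, 1921^256 ≡ 263, 1921^512 ≡ 408, 1921^1024 ≡ 3938, 1921^2048 ≡ 5364.
3125 = 2048 + 1024 + 32 + 16 + 4 + 1, so 1921^3125 ≡ 5364·3938·1507·5135·1061·1921 ≡ 2637 (mod 6251).
x_0 = 1921^3125 mod 6251 = 2637.
x_0 ∉ {1, 6250} and s = 1, so 1921 is a Miller–Rabin witness and 6251 is composite.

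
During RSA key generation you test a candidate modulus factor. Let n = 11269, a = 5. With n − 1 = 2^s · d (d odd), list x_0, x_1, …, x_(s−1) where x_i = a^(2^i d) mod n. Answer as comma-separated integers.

n − 1 = 11268 = 2^2 · 2817, so s = 2 and d = 2817.
x_0 = 5^2817 mod 11269 = 1215.
x_1 = 1215^2 mod 11269 = 11255.

1215, 11255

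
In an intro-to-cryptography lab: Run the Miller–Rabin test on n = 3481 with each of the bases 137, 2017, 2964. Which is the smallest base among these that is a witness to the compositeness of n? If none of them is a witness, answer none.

2017

n − 1 = 3480 = 2^3 · 435, so s = 3 and d = 435.
Base 137: x_0 = 137^435 mod 3481 = 1. x_0 = 1, so 137 is not a witness.
Base 2017: x_0 = 2017^435 mod 3481 = 117. x_0 is neither 1 nor 3480, so continue squaring. x_1 = 117^2 mod 3481 = 3246. x_2 = 3246^2 mod 3481 = 3010. Reached i = s−1 = 2 without hitting −1: 2017 is a Miller–Rabin witness and 3481 is composite.
Base 2964: x_0 = 2964^435 mod 3481 = 1061. x_0 is neither 1 nor 3480, so continue squaring. x_1 = 1061^2 mod 3481 = 1358. x_2 = 1358^2 mod 3481 = 2715. Reached i = s−1 = 2 without hitting −1: 2964 is a Miller–Rabin witness and 3481 is composite.
The smallest witness among the given bases is 2017.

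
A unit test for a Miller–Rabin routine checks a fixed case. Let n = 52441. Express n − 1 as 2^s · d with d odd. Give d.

6555

Halving: 52440 → 26220 → 13110 → 6555; 6555 is odd.
So 52440 = 2^3 · 6555.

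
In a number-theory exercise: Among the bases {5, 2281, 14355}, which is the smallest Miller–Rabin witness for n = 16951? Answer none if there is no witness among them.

n − 1 = 16950 = 2^1 · 8475, so s = 1 and d = 8475.
Base 5: x_0 = 5^8475 mod 16951 = 3125. x_0 ∉ {1, 16950} and s = 1, so 5 is a Miller–Rabin witness and 16951 is composite.
Base 2281: x_0 = 2281^8475 mod 16951 = 16457. x_0 ∉ {1, 16950} and s = 1, so 2281 is a Miller–Rabin witness and 16951 is composite.
Base 14355: x_0 = 14355^8475 mod 16951 = 6039. x_0 ∉ {1, 16950} and s = 1, so 14355 is a Miller–Rabin witness and 16951 is composite.
The smallest witness among the given bases is 5.

5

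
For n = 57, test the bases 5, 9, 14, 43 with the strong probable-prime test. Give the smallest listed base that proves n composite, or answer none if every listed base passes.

n − 1 = 56 = 2^3 · 7, so s = 3 and d = 7.
Base 5: x_0 = 5^7 mod 57 = 35. x_0 is neither 1 nor 56, so continue squaring. x_1 = 35^2 mod 57 = 28. x_2 = 28^2 mod 57 = 43. Reached i = s−1 = 2 without hitting −1: 5 is a Miller–Rabin witness and 57 is composite.
Base 9: x_0 = 9^7 mod 57 = 42. x_0 is neither 1 nor 56, so continue squaring. x_1 = 42^2 mod 57 = 54. x_2 = 54^2 mod 57 = 9. Reached i = s−1 = 2 without hitting −1: 9 is a Miller–Rabin witness and 57 is composite.
Base 14: x_0 = 14^7 mod 57 = 41. x_0 is neither 1 nor 56, so continue squaring. x_1 = 41^2 mod 57 = 28. x_2 = 28^2 mod 57 = 43. Reached i = s−1 = 2 without hitting −1: 14 is a Miller–Rabin witness and 57 is composite.
Base 43: x_0 = 43^7 mod 57 = 16. x_0 is neither 1 nor 56, so continue squaring. x_1 = 16^2 mod 57 = 28. x_2 = 28^2 mod 57 = 43. Reached i = s−1 = 2 without hitting −1: 43 is a Miller–Rabin witness and 57 is composite.
The smallest witness among the given bases is 5.

5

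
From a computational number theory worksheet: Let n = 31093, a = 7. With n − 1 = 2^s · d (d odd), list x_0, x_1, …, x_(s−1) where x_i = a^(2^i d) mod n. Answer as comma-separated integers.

n − 1 = 31092 = 2^2 · 7773, so s = 2 and d = 7773.
x_0 = 7^7773 mod 31093 = 17176.
x_1 = 17176^2 mod 31093 = 4592.

17176, 4592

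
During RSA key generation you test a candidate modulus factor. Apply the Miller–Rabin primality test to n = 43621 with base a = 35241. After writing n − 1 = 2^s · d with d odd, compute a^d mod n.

42542

n − 1 = 43620 = 2^2 · 10905, so s = 2 and d = 10905.
35241^10905 mod 43621 = 42542.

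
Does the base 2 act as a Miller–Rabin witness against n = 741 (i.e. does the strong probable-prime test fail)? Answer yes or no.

yes

n − 1 = 740 = 2^2 · 185, so s = 2 and d = 185.
By repeated squaring, 2^185 ≡ 32 (mod 741).
x_0 = 2^185 mod 741 = 32.
x_0 is neither 1 nor 740, so continue squaring.
x_1 = 32^2 mod 741 = 283.
Reached i = s−1 = 1 without hitting −1: 2 is a Miller–Rabin witness and 741 is composite.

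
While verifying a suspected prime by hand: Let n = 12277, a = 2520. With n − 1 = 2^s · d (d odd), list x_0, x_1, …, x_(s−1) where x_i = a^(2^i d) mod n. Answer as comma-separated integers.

n − 1 = 12276 = 2^2 · 3069, so s = 2 and d = 3069.
x_0 = 2520^3069 mod 12277 = 8000.
x_1 = 8000^2 mod 12277 = 12276.

8000, 12276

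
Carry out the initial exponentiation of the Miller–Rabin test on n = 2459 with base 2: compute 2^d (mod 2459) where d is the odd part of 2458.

n − 1 = 2458 = 2^1 · 1229, so s = 1 and d = 1229.
Repeated squaring mod 2459: 2^1 ≡ 2, 2^2 ≡ 4, 2^4 ≡ 16, 2^8 ≡ 256, 2^16 ≡ 1602, 2^32 ≡ 1667, 2^64 ≡ 219, 2^128 ≡ 1240, 2^256 ≡ 725, 2^512 ≡ 1858, 2^1024 ≡ 2187.
1229 = 1024 + 128 + 64 + 8 + 4 + 1, so 2^1229 ≡ 2187·1240·219·256·16·2 ≡ 2458 (mod 2459).

2458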